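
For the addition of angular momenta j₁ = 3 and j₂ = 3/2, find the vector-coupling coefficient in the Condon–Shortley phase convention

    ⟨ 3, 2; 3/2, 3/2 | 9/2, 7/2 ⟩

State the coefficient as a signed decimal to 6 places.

+√(2/3) = +0.816497

√[10·0!6!3!/10! · 5!1!3!0!8!1!] = √(345600)
  +(−1)^0/∏(0,0,1,3,5,0)! = 1/720  (running 1/720)
⟨..|..⟩ = √(345600)·(1/720) = +0.816497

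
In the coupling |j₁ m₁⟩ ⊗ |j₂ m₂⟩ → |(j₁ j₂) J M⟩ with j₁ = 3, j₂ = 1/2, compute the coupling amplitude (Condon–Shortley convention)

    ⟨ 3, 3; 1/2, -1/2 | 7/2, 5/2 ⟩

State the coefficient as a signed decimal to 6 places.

+0.377964  (= +√(1/7))

j₁+j₂−J=0  J+j₁−j₂=6  J−j₁+j₂=1  j₁+j₂+J+1=8
(j₁±m₁, j₂±m₂, J±M) = (6,0,0,1,6,1)
P² = 518400/7
sum k=0..0:
  [0] +1/720 = 1/720
S = 1/720
C² = P²·S² = 1/7 ; C = +0.377964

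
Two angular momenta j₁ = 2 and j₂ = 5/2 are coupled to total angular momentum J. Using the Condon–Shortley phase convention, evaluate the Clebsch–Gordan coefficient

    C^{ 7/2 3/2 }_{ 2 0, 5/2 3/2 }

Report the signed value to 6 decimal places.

−√(2/7) ≈ -0.534522

j₁+j₂−J=1  J+j₁−j₂=3  J−j₁+j₂=4  j₁+j₂+J+1=9
(j₁±m₁, j₂±m₂, J±M) = (2,2,4,1,5,2)
P² = 512/7
sum k=0..1:
  [0] +1/48 = 1/48
  [1] −1/12 = -1/12
S = -1/16
C² = P²·S² = 2/7 ; C = -0.534522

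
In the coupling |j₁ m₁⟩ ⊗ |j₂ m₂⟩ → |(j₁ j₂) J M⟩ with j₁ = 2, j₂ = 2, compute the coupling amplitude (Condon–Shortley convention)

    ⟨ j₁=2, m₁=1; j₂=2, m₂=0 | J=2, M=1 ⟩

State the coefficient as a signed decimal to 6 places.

j₁+j₂−J=2  J+j₁−j₂=2  J−j₁+j₂=2  j₁+j₂+J+1=7
(j₁±m₁, j₂±m₂, J±M) = (3,1,2,2,3,1)
P² = 8/7
sum k=0..1:
  [0] +1/4 = 1/4
  [1] −1/2 = -1/2
S = -1/4
C² = P²·S² = 1/14 ; C = -0.267261

-0.267261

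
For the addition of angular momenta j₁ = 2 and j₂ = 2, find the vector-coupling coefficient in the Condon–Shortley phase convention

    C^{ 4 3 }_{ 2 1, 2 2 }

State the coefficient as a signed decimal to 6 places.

j₁+j₂−J=0  J+j₁−j₂=4  J−j₁+j₂=4  j₁+j₂+J+1=9
(j₁±m₁, j₂±m₂, J±M) = (3,1,4,0,7,1)
P² = 10368
sum k=0..0:
  [0] +1/144 = 1/144
S = 1/144
C² = P²·S² = 1/2 ; C = +0.707107

+0.707107  (= +√(1/2))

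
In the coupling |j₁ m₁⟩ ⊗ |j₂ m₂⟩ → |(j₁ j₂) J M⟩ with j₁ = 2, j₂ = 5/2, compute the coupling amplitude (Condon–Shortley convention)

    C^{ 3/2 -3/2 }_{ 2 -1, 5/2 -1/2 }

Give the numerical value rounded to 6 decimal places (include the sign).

+0.507093

triangle: 3!×1!×2!/7! = 12/5040
(j±m)!: 1!×3!×2!×3!×0!×3! = 432
prefactor² = (2J+1)×Δ×N² = 144/35
  k=2: +1/(2!×1!×1!×0!×0!×2!) = 1/4
Σ = 1/4  ⇒  CG² = 144/35×1/4² = 9/35
CG = +√(9/35) = +0.507093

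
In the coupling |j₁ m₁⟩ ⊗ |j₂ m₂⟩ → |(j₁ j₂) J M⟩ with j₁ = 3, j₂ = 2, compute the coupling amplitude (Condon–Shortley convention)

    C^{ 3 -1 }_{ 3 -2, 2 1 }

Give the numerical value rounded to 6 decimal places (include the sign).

+√(1/4) = +0.500000

√[7·2!4!2!/9! · 1!5!3!1!2!4!] = √(64)
  +(−1)^1/∏(1,1,4,2,0,0)! = -1/48  (running -1/48)
  +(−1)^2/∏(2,0,3,1,1,1)! = 1/12  (running 1/16)
⟨..|..⟩ = √(64)·(1/16) = +0.500000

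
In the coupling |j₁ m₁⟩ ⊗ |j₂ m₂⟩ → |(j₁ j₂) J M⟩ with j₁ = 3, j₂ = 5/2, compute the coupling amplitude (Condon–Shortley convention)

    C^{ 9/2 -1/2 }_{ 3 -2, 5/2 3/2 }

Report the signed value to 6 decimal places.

√[10·1!5!4!/11! · 1!5!4!1!4!5!] = √(460800/77)
  +(−1)^0/∏(0,1,5,4,0,0)! = 1/2880  (running 1/2880)
  +(−1)^1/∏(1,0,4,3,1,1)! = -1/144  (running -19/2880)
⟨..|..⟩ = √(460800/77)·(-19/2880) = -0.510355

-0.510355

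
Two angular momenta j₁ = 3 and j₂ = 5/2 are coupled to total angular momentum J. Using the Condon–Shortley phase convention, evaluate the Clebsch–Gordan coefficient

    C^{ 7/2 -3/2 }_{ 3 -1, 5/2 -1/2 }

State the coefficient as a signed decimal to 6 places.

triangle: 2!·4!·3!/10! = 288/3628800
(j±m)!: 2!·4!·2!·3!·2!·5! = 138240
prefactor² = (2J+1)·Δ·N² = 3072/35
  k=0: +1/(0!·2!·4!·2!·0!·1!) = 1/96
  k=1: −1/(1!·1!·3!·1!·1!·2!) = -1/12
  k=2: +1/(2!·0!·2!·0!·2!·3!) = 1/48
Σ = -5/96  ⇒  CG² = 3072/35·(-5/96)² = 5/21
CG = −√(5/21) = -0.487950

-0.487950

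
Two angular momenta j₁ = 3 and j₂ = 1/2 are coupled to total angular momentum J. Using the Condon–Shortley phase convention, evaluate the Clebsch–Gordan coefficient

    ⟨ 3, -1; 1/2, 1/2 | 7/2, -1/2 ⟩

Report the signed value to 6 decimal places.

j₁+j₂−J=0  J+j₁−j₂=6  J−j₁+j₂=1  j₁+j₂+J+1=8
(j₁±m₁, j₂±m₂, J±M) = (2,4,1,0,3,4)
P² = 6912/7
sum k=0..0:
  [0] +1/48 = 1/48
S = 1/48
C² = P²·S² = 3/7 ; C = +0.654654

+0.654654  (= +√(3/7))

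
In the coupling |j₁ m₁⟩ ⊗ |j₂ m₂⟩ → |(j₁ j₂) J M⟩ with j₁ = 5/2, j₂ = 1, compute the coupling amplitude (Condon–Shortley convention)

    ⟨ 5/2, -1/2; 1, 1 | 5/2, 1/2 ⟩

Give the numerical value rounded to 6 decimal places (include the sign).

−√(18/35) = -0.717137

j₁+j₂−J=1  J+j₁−j₂=4  J−j₁+j₂=1  j₁+j₂+J+1=7
(j₁±m₁, j₂±m₂, J±M) = (2,3,2,0,3,2)
P² = 288/35
sum k=1..1:
  [1] −1/4 = -1/4
S = -1/4
C² = P²·S² = 18/35 ; C = -0.717137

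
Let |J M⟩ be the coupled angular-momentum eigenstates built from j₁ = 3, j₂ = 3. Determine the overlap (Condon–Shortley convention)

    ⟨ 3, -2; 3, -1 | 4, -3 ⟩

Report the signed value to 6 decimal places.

triangle: 2!·4!·4!/11! = 1152/39916800
(j±m)!: 1!·5!·2!·4!·1!·7! = 29030400
prefactor² = (2J+1)·Δ·N² = 82944/11
  k=1: −1/(1!·1!·4!·1!·0!·3!) = -1/144
  k=2: +1/(2!·0!·3!·0!·1!·4!) = 1/288
Σ = -1/288  ⇒  CG² = 82944/11·(-1/288)² = 1/11
CG = −√(1/11) = -0.301511

-0.301511  (= −√(1/11))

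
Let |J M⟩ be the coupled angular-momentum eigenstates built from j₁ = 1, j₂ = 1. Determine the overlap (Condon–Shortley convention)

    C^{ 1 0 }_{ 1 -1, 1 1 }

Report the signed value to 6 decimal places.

-0.707107  (= −√(1/2))

triangle: 1!*1!*1!/4! = 1/24
(j±m)!: 0!*2!*2!*0!*1!*1! = 4
prefactor² = (2J+1)*Δ*N² = 1/2
  k=1: −1/(1!*0!*1!*1!*0!*0!) = -1
Σ = -1  ⇒  CG² = 1/2*(-1)² = 1/2
CG = −√(1/2) = -0.707107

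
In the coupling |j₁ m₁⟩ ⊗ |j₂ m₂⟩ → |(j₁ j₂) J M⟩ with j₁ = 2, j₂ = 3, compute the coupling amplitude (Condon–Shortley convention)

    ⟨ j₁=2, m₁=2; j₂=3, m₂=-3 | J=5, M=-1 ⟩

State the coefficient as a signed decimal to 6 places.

triangle: 0!*4!*6!/11! = 17280/39916800
(j±m)!: 4!*0!*0!*6!*4!*6! = 298598400
prefactor² = (2J+1)*Δ*N² = 9953280/7
  k=0: +1/(0!*0!*0!*0!*4!*6!) = 1/17280
Σ = 1/17280  ⇒  CG² = 9953280/7*1/17280² = 1/210
CG = +√(1/210) = +0.069007

+0.069007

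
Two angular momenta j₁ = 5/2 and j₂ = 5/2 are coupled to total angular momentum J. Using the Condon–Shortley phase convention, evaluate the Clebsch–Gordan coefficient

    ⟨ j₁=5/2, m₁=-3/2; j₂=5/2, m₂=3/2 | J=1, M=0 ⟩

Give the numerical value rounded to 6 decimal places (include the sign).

−√(9/70) = -0.358569

triangle: 4!×1!×1!/7! = 24/5040
(j±m)!: 1!×4!×4!×1!×1!×1! = 576
prefactor² = (2J+1)×Δ×N² = 288/35
  k=3: −1/(3!×1!×1!×1!×0!×0!) = -1/6
  k=4: +1/(4!×0!×0!×0!×1!×1!) = 1/24
Σ = -1/8  ⇒  CG² = 288/35×(-1/8)² = 9/70
CG = −√(9/70) = -0.358569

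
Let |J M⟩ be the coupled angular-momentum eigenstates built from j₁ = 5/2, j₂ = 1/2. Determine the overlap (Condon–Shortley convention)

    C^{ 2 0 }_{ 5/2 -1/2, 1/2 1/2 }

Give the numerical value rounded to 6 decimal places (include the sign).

√[5·1!4!0!/6! · 2!3!1!0!2!2!] = √(8)
  +(−1)^1/∏(1,0,2,0,2,0)! = -1/4  (running -1/4)
⟨..|..⟩ = √(8)·(-1/4) = -0.707107

-0.707107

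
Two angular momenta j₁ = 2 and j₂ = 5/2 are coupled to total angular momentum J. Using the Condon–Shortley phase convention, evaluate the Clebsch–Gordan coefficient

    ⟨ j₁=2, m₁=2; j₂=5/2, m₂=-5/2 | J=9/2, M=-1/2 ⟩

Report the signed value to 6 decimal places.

+0.089087

triangle: 0!·4!·5!/10! = 2880/3628800
(j±m)!: 4!·0!·0!·5!·4!·5! = 8294400
prefactor² = (2J+1)·Δ·N² = 460800/7
  k=0: +1/(0!·0!·0!·0!·4!·5!) = 1/2880
Σ = 1/2880  ⇒  CG² = 460800/7·1/2880² = 1/126
CG = +√(1/126) = +0.089087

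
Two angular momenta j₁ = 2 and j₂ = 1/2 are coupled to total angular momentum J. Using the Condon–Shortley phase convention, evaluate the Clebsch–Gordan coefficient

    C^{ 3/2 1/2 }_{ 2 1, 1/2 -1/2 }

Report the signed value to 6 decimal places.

+√(3/5) ≈ +0.774597

√[4·1!3!0!/5! · 3!1!0!1!2!1!] = √(12/5)
  +(−1)^0/∏(0,1,1,0,2,0)! = 1/2  (running 1/2)
⟨..|..⟩ = √(12/5)·(1/2) = +0.774597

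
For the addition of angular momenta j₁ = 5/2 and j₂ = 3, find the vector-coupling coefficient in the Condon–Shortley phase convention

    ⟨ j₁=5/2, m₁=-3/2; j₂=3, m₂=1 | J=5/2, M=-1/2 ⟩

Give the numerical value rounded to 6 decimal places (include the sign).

√[6·3!2!3!/9! · 1!4!4!2!2!3!] = √(576/35)
  +(−1)^2/∏(2,1,2,2,0,1)! = 1/8  (running 1/8)
  +(−1)^3/∏(3,0,1,1,1,2)! = -1/12  (running 1/24)
⟨..|..⟩ = √(576/35)·(1/24) = +0.169031

+0.169031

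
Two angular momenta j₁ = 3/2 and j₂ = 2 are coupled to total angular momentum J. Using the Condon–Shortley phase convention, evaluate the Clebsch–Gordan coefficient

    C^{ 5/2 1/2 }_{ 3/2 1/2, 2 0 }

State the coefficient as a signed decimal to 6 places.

+√(3/35) ≈ +0.292770

√[6·1!2!3!/7! · 2!1!2!2!3!2!] = √(48/35)
  +(−1)^0/∏(0,1,1,2,1,1)! = 1/2  (running 1/2)
  +(−1)^1/∏(1,0,0,1,2,2)! = -1/4  (running 1/4)
⟨..|..⟩ = √(48/35)·(1/4) = +0.292770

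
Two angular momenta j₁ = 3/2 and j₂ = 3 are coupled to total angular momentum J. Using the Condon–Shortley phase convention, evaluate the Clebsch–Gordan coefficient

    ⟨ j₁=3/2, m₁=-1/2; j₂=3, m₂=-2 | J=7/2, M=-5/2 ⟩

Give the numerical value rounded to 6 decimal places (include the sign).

j₁+j₂−J=1  J+j₁−j₂=2  J−j₁+j₂=5  j₁+j₂+J+1=9
(j₁±m₁, j₂±m₂, J±M) = (1,2,1,5,1,6)
P² = 6400/7
sum k=0..1:
  [0] +1/48 = 1/48
  [1] −1/120 = -1/120
S = 1/80
C² = P²·S² = 1/7 ; C = +0.377964

+√(1/7) = +0.377964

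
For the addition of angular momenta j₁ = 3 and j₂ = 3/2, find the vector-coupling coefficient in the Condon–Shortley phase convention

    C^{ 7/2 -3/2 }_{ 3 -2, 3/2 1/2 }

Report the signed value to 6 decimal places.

j₁+j₂−J=1  J+j₁−j₂=5  J−j₁+j₂=2  j₁+j₂+J+1=9
(j₁±m₁, j₂±m₂, J±M) = (1,5,2,1,2,5)
P² = 6400/21
sum k=0..1:
  [0] +1/240 = 1/240
  [1] −1/24 = -1/24
S = -3/80
C² = P²·S² = 3/7 ; C = -0.654654

-0.654654  (= −√(3/7))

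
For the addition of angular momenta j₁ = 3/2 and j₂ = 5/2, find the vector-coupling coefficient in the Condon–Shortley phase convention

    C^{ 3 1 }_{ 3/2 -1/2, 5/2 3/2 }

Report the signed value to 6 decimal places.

√[7·1!2!4!/8! · 1!2!4!1!4!2!] = √(96/5)
  +(−1)^0/∏(0,1,2,4,0,0)! = 1/48  (running 1/48)
  +(−1)^1/∏(1,0,1,3,1,1)! = -1/6  (running -7/48)
⟨..|..⟩ = √(96/5)·(-7/48) = -0.639010

−√(49/120) = -0.639010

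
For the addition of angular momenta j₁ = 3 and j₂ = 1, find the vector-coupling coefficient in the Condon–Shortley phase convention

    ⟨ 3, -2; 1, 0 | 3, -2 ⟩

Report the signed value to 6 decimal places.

√[7·1!5!1!/8! · 1!5!1!1!1!5!] = √(300)
  +(−1)^0/∏(0,1,5,1,0,0)! = 1/120  (running 1/120)
  +(−1)^1/∏(1,0,4,0,1,1)! = -1/24  (running -1/30)
⟨..|..⟩ = √(300)·(-1/30) = -0.577350

−√(1/3) = -0.577350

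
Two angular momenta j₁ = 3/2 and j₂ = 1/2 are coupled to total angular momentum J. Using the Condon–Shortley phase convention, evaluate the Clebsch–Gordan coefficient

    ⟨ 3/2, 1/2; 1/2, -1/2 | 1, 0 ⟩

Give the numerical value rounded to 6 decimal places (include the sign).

j₁+j₂−J=1  J+j₁−j₂=2  J−j₁+j₂=0  j₁+j₂+J+1=4
(j₁±m₁, j₂±m₂, J±M) = (2,1,0,1,1,1)
P² = 1/2
sum k=0..0:
  [0] +1/1 = 1
S = 1
C² = P²·S² = 1/2 ; C = +0.707107

+√(1/2) = +0.707107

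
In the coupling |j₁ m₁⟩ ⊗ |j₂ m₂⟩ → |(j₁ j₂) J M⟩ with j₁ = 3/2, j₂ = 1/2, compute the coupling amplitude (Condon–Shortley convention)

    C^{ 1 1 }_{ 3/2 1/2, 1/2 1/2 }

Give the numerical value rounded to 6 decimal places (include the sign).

−√(1/4) = -0.500000

j₁+j₂−J=1  J+j₁−j₂=2  J−j₁+j₂=0  j₁+j₂+J+1=4
(j₁±m₁, j₂±m₂, J±M) = (2,1,1,0,2,0)
P² = 1
sum k=1..1:
  [1] −1/2 = -1/2
S = -1/2
C² = P²·S² = 1/4 ; C = -0.500000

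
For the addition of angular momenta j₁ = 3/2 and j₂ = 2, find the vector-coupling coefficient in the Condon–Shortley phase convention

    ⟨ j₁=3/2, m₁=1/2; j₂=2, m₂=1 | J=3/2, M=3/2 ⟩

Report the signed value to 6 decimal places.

−√(2/5) = -0.632456

j₁+j₂−J=2  J+j₁−j₂=1  J−j₁+j₂=2  j₁+j₂+J+1=6
(j₁±m₁, j₂±m₂, J±M) = (2,1,3,1,3,0)
P² = 8/5
sum k=1..1:
  [1] −1/2 = -1/2
S = -1/2
C² = P²·S² = 2/5 ; C = -0.632456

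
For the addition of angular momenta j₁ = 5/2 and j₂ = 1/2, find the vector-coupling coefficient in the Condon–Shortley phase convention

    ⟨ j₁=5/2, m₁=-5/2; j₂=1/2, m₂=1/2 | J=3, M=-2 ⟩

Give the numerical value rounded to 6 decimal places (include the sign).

+0.408248  (= +√(1/6))

j₁+j₂−J=0  J+j₁−j₂=5  J−j₁+j₂=1  j₁+j₂+J+1=7
(j₁±m₁, j₂±m₂, J±M) = (0,5,1,0,1,5)
P² = 2400
sum k=0..0:
  [0] +1/120 = 1/120
S = 1/120
C² = P²·S² = 1/6 ; C = +0.408248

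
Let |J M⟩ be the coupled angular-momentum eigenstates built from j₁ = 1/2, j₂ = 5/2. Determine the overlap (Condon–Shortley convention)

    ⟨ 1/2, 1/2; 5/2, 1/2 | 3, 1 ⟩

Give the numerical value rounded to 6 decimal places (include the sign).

j₁+j₂−J=0  J+j₁−j₂=1  J−j₁+j₂=5  j₁+j₂+J+1=7
(j₁±m₁, j₂±m₂, J±M) = (1,0,3,2,4,2)
P² = 96
sum k=0..0:
  [0] +1/12 = 1/12
S = 1/12
C² = P²·S² = 2/3 ; C = +0.816497

+√(2/3) ≈ +0.816497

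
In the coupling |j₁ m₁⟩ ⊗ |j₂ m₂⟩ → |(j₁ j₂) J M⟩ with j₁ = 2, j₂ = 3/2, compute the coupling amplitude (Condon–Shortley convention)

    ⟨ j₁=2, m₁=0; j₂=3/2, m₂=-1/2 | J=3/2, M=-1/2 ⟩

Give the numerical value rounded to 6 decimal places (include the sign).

-0.447214

√[4·2!2!1!/6! · 2!2!1!2!1!2!] = √(16/45)
  +(−1)^0/∏(0,2,2,1,0,0)! = 1/4  (running 1/4)
  +(−1)^1/∏(1,1,1,0,1,1)! = -1  (running -3/4)
⟨..|..⟩ = √(16/45)·(-3/4) = -0.447214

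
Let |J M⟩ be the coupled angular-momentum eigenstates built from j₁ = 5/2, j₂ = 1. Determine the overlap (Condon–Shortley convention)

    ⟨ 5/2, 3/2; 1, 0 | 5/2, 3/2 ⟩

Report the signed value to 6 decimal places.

j₁+j₂−J=1  J+j₁−j₂=4  J−j₁+j₂=1  j₁+j₂+J+1=7
(j₁±m₁, j₂±m₂, J±M) = (4,1,1,1,4,1)
P² = 576/35
sum k=0..1:
  [0] +1/6 = 1/6
  [1] −1/24 = -1/24
S = 1/8
C² = P²·S² = 9/35 ; C = +0.507093

+0.507093  (= +√(9/35))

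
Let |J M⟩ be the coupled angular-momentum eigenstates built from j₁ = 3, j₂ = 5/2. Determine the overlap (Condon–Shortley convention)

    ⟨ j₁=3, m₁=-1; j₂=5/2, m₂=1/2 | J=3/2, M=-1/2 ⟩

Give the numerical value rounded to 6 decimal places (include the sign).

−√(1/105) = -0.097590

√[4·4!2!1!/8! · 2!4!3!2!1!2!] = √(192/35)
  +(−1)^2/∏(2,2,2,1,0,0)! = 1/8  (running 1/8)
  +(−1)^3/∏(3,1,1,0,1,1)! = -1/6  (running -1/24)
⟨..|..⟩ = √(192/35)·(-1/24) = -0.097590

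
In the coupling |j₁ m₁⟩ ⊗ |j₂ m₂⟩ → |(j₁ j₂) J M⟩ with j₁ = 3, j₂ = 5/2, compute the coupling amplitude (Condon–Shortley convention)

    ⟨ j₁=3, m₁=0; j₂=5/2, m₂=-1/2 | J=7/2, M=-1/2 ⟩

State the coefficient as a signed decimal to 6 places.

−√(4/21) ≈ -0.436436

triangle: 2!·4!·3!/10! = 288/3628800
(j±m)!: 3!·3!·2!·3!·3!·4! = 62208
prefactor² = (2J+1)·Δ·N² = 6912/175
  k=0: +1/(0!·2!·3!·2!·1!·1!) = 1/24
  k=1: −1/(1!·1!·2!·1!·2!·2!) = -1/8
  k=2: +1/(2!·0!·1!·0!·3!·3!) = 1/72
Σ = -5/72  ⇒  CG² = 6912/175·(-5/72)² = 4/21
CG = −√(4/21) = -0.436436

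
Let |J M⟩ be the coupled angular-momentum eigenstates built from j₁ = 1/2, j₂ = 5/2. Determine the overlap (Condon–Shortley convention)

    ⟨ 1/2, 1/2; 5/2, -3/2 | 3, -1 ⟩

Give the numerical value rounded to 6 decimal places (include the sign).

+√(1/3) = +0.577350

triangle: 0!·1!·5!/7! = 120/5040
(j±m)!: 1!·0!·1!·4!·2!·4! = 1152
prefactor² = (2J+1)·Δ·N² = 192
  k=0: +1/(0!·0!·0!·1!·1!·4!) = 1/24
Σ = 1/24  ⇒  CG² = 192·1/24² = 1/3
CG = +√(1/3) = +0.577350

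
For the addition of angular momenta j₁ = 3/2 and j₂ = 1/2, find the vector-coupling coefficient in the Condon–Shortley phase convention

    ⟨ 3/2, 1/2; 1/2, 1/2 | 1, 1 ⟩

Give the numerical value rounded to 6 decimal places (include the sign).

−√(1/4) = -0.500000

j₁+j₂−J=1  J+j₁−j₂=2  J−j₁+j₂=0  j₁+j₂+J+1=4
(j₁±m₁, j₂±m₂, J±M) = (2,1,1,0,2,0)
P² = 1
sum k=1..1:
  [1] −1/2 = -1/2
S = -1/2
C² = P²·S² = 1/4 ; C = -0.500000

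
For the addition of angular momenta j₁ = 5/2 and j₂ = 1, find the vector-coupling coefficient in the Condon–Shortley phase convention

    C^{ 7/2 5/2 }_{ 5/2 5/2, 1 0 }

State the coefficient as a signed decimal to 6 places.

+0.534522

triangle: 0!*5!*2!/8! = 240/40320
(j±m)!: 5!*0!*1!*1!*6!*1! = 86400
prefactor² = (2J+1)*Δ*N² = 28800/7
  k=0: +1/(0!*0!*0!*1!*5!*1!) = 1/120
Σ = 1/120  ⇒  CG² = 28800/7*1/120² = 2/7
CG = +√(2/7) = +0.534522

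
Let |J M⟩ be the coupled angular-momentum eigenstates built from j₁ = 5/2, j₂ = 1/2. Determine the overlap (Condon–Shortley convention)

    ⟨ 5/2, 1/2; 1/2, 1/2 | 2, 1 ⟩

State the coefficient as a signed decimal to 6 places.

√[5·1!4!0!/6! · 3!2!1!0!3!1!] = √(12)
  +(−1)^1/∏(1,0,1,0,3,0)! = -1/6  (running -1/6)
⟨..|..⟩ = √(12)·(-1/6) = -0.577350

-0.577350  (= −√(1/3))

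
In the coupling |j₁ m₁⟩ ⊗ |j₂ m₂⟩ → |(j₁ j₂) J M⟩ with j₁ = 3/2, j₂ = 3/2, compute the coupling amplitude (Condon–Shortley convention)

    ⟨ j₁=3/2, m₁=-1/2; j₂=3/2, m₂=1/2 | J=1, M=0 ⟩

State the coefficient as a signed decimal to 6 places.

j₁+j₂−J=2  J+j₁−j₂=1  J−j₁+j₂=1  j₁+j₂+J+1=5
(j₁±m₁, j₂±m₂, J±M) = (1,2,2,1,1,1)
P² = 1/5
sum k=1..2:
  [1] −1/1 = -1
  [2] +1/2 = 1/2
S = -1/2
C² = P²·S² = 1/20 ; C = -0.223607

−√(1/20) ≈ -0.223607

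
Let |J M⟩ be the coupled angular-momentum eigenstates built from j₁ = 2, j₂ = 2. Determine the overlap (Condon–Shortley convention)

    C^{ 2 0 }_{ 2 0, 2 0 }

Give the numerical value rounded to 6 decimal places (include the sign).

triangle: 2!*2!*2!/7! = 8/5040
(j±m)!: 2!*2!*2!*2!*2!*2! = 64
prefactor² = (2J+1)*Δ*N² = 32/63
  k=0: +1/(0!*2!*2!*2!*0!*0!) = 1/8
  k=1: −1/(1!*1!*1!*1!*1!*1!) = -1
  k=2: +1/(2!*0!*0!*0!*2!*2!) = 1/8
Σ = -3/4  ⇒  CG² = 32/63*(-3/4)² = 2/7
CG = −√(2/7) = -0.534522

−√(2/7) ≈ -0.534522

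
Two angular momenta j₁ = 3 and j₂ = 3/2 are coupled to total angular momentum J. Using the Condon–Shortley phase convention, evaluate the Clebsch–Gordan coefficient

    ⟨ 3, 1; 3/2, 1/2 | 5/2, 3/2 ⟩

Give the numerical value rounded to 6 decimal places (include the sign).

triangle: 2!×4!×1!/8! = 48/40320
(j±m)!: 4!×2!×2!×1!×4!×1! = 2304
prefactor² = (2J+1)×Δ×N² = 576/35
  k=1: −1/(1!×1!×1!×1!×3!×0!) = -1/6
  k=2: +1/(2!×0!×0!×0!×4!×1!) = 1/48
Σ = -7/48  ⇒  CG² = 576/35×(-7/48)² = 7/20
CG = −√(7/20) = -0.591608

−√(7/20) = -0.591608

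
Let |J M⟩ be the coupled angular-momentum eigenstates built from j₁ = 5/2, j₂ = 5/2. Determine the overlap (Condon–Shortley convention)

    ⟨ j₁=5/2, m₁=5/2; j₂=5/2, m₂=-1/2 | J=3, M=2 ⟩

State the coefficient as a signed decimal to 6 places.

triangle: 2!·3!·3!/9! = 72/362880
(j±m)!: 5!·0!·2!·3!·5!·1! = 172800
prefactor² = (2J+1)·Δ·N² = 240
  k=0: +1/(0!·2!·0!·2!·3!·1!) = 1/24
Σ = 1/24  ⇒  CG² = 240·1/24² = 5/12
CG = +√(5/12) = +0.645497

+√(5/12) ≈ +0.645497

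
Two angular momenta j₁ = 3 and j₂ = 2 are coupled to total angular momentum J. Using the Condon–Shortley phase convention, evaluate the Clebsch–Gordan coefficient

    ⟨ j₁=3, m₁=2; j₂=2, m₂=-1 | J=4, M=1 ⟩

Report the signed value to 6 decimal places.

√[9·1!5!3!/10! · 5!1!1!3!5!3!] = √(6480/7)
  +(−1)^0/∏(0,1,1,1,4,2)! = 1/48  (running 1/48)
  +(−1)^1/∏(1,0,0,0,5,3)! = -1/720  (running 7/360)
⟨..|..⟩ = √(6480/7)·(7/360) = +0.591608

+0.591608  (= +√(7/20))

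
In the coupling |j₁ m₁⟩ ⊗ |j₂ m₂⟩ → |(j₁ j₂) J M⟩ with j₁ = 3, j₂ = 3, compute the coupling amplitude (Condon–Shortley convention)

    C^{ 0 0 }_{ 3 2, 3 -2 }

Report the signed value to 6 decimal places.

√[1·6!0!0!/7! · 5!1!1!5!0!0!] = √(14400/7)
  +(−1)^1/∏(1,5,0,0,0,0)! = -1/120  (running -1/120)
⟨..|..⟩ = √(14400/7)·(-1/120) = -0.377964

-0.377964  (= −√(1/7))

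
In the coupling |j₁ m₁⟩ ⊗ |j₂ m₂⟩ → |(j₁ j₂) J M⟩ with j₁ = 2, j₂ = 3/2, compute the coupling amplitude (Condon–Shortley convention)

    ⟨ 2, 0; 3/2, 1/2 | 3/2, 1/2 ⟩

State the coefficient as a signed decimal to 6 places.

triangle: 2!*2!*1!/6! = 4/720
(j±m)!: 2!*2!*2!*1!*2!*1! = 16
prefactor² = (2J+1)*Δ*N² = 16/45
  k=1: −1/(1!*1!*1!*1!*1!*0!) = -1
  k=2: +1/(2!*0!*0!*0!*2!*1!) = 1/4
Σ = -3/4  ⇒  CG² = 16/45*(-3/4)² = 1/5
CG = −√(1/5) = -0.447214

-0.447214  (= −√(1/5))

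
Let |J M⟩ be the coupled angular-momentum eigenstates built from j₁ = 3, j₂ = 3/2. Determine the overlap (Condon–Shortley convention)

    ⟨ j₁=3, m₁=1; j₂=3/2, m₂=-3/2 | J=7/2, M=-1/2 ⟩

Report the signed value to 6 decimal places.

+√(8/21) ≈ +0.617213

triangle: 1!·5!·2!/9! = 240/362880
(j±m)!: 4!·2!·0!·3!·3!·4! = 41472
prefactor² = (2J+1)·Δ·N² = 1536/7
  k=0: +1/(0!·1!·2!·0!·3!·2!) = 1/24
Σ = 1/24  ⇒  CG² = 1536/7·1/24² = 8/21
CG = +√(8/21) = +0.617213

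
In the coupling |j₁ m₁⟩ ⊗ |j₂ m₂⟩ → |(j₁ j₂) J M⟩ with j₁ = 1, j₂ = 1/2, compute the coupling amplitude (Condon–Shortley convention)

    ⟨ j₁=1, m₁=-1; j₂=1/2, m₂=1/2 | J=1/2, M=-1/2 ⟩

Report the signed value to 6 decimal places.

-0.816497  (= −√(2/3))

j₁+j₂−J=1  J+j₁−j₂=1  J−j₁+j₂=0  j₁+j₂+J+1=3
(j₁±m₁, j₂±m₂, J±M) = (0,2,1,0,0,1)
P² = 2/3
sum k=1..1:
  [1] −1/1 = -1
S = -1
C² = P²·S² = 2/3 ; C = -0.816497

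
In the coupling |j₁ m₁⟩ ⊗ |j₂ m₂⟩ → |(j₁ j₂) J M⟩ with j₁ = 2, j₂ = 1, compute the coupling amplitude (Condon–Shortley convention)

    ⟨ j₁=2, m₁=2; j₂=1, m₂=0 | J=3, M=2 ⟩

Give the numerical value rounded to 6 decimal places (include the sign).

triangle: 0!×4!×2!/7! = 48/5040
(j±m)!: 4!×0!×1!×1!×5!×1! = 2880
prefactor² = (2J+1)×Δ×N² = 192
  k=0: +1/(0!×0!×0!×1!×4!×1!) = 1/24
Σ = 1/24  ⇒  CG² = 192×1/24² = 1/3
CG = +√(1/3) = +0.577350

+0.577350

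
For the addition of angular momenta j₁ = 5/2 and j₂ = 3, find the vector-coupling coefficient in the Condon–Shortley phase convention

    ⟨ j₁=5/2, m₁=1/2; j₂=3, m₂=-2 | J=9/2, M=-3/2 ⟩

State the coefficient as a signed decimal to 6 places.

j₁+j₂−J=1  J+j₁−j₂=4  J−j₁+j₂=5  j₁+j₂+J+1=11
(j₁±m₁, j₂±m₂, J±M) = (3,2,1,5,3,6)
P² = 345600/77
sum k=0..1:
  [0] +1/96 = 1/96
  [1] −1/720 = -1/720
S = 13/1440
C² = P²·S² = 169/462 ; C = +0.604815

+0.604815  (= +√(169/462))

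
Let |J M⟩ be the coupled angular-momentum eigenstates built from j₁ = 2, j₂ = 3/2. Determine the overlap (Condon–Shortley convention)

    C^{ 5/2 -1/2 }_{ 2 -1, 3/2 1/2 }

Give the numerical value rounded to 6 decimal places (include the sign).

triangle: 1!·3!·2!/7! = 12/5040
(j±m)!: 1!·3!·2!·1!·2!·3! = 144
prefactor² = (2J+1)·Δ·N² = 72/35
  k=0: +1/(0!·1!·3!·2!·0!·0!) = 1/12
  k=1: −1/(1!·0!·2!·1!·1!·1!) = -1/2
Σ = -5/12  ⇒  CG² = 72/35·(-5/12)² = 5/14
CG = −√(5/14) = -0.597614

-0.597614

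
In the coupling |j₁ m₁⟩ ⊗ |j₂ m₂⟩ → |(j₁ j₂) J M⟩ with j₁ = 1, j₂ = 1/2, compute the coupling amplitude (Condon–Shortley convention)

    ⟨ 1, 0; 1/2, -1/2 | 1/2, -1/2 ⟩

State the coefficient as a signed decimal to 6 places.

+√(1/3) ≈ +0.577350

triangle: 1!·1!·0!/3! = 1/6
(j±m)!: 1!·1!·0!·1!·0!·1! = 1
prefactor² = (2J+1)·Δ·N² = 1/3
  k=0: +1/(0!·1!·1!·0!·0!·0!) = 1
Σ = 1  ⇒  CG² = 1/3·1² = 1/3
CG = +√(1/3) = +0.577350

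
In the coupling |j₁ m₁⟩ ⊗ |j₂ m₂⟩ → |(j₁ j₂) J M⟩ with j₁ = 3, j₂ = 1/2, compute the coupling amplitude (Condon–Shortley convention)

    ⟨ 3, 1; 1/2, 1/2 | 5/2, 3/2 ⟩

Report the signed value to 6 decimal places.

√[6·1!5!0!/7! · 4!2!1!0!4!1!] = √(1152/7)
  +(−1)^1/∏(1,0,1,0,4,0)! = -1/24  (running -1/24)
⟨..|..⟩ = √(1152/7)·(-1/24) = -0.534522

-0.534522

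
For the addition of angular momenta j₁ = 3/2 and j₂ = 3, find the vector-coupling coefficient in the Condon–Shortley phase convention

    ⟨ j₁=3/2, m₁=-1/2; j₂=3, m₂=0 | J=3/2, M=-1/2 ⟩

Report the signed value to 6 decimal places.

√[4·3!0!3!/7! · 1!2!3!3!1!2!] = √(144/35)
  +(−1)^2/∏(2,1,0,1,0,2)! = 1/4  (running 1/4)
⟨..|..⟩ = √(144/35)·(1/4) = +0.507093

+0.507093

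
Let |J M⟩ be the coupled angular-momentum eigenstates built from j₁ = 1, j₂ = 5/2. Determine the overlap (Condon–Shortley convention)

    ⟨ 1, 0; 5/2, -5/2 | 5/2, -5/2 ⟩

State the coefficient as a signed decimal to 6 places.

triangle: 1!·1!·4!/7! = 24/5040
(j±m)!: 1!·1!·0!·5!·0!·5! = 14400
prefactor² = (2J+1)·Δ·N² = 2880/7
  k=0: +1/(0!·1!·1!·0!·0!·4!) = 1/24
Σ = 1/24  ⇒  CG² = 2880/7·1/24² = 5/7
CG = +√(5/7) = +0.845154

+0.845154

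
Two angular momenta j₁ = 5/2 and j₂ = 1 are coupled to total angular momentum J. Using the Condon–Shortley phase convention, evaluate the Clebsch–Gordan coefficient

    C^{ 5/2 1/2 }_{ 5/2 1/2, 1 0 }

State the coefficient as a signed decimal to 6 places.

j₁+j₂−J=1  J+j₁−j₂=4  J−j₁+j₂=1  j₁+j₂+J+1=7
(j₁±m₁, j₂±m₂, J±M) = (3,2,1,1,3,2)
P² = 144/35
sum k=0..1:
  [0] +1/4 = 1/4
  [1] −1/6 = -1/6
S = 1/12
C² = P²·S² = 1/35 ; C = +0.169031

+0.169031  (= +√(1/35))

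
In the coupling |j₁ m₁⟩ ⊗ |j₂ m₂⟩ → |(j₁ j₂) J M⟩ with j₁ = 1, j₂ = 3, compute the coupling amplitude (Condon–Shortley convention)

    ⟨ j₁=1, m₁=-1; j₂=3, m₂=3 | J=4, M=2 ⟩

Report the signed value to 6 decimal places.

√[9·0!2!6!/9! · 0!2!6!0!6!2!] = √(518400/7)
  +(−1)^0/∏(0,0,2,6,0,0)! = 1/1440  (running 1/1440)
⟨..|..⟩ = √(518400/7)·(1/1440) = +0.188982

+√(1/28) ≈ +0.188982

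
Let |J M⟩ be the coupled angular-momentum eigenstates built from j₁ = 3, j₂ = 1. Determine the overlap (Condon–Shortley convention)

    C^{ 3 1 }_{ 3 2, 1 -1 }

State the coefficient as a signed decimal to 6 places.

√[7·1!5!1!/8! · 5!1!0!2!4!2!] = √(240)
  +(−1)^0/∏(0,1,1,0,4,1)! = 1/24  (running 1/24)
⟨..|..⟩ = √(240)·(1/24) = +0.645497

+0.645497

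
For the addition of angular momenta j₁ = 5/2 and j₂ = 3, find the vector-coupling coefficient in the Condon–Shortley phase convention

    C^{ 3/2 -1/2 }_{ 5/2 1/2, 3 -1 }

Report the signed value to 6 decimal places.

-0.097590

j₁+j₂−J=4  J+j₁−j₂=1  J−j₁+j₂=2  j₁+j₂+J+1=8
(j₁±m₁, j₂±m₂, J±M) = (3,2,2,4,1,2)
P² = 192/35
sum k=1..2:
  [1] −1/6 = -1/6
  [2] +1/8 = 1/8
S = -1/24
C² = P²·S² = 1/105 ; C = -0.097590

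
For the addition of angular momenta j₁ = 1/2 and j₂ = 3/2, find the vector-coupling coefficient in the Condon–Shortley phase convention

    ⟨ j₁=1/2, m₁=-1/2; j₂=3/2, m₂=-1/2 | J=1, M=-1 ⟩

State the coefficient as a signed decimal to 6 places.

−√(1/4) = -0.500000

√[3·1!0!2!/4! · 0!1!1!2!0!2!] = √(1)
  +(−1)^1/∏(1,0,0,0,0,2)! = -1/2  (running -1/2)
⟨..|..⟩ = √(1)·(-1/2) = -0.500000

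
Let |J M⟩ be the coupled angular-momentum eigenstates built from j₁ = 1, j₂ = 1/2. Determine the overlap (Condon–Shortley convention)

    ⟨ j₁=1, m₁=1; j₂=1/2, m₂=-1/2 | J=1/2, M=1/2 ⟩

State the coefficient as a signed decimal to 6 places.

+0.816497  (= +√(2/3))

triangle: 1!×1!×0!/3! = 1/6
(j±m)!: 2!×0!×0!×1!×1!×0! = 2
prefactor² = (2J+1)×Δ×N² = 2/3
  k=0: +1/(0!×1!×0!×0!×1!×0!) = 1
Σ = 1  ⇒  CG² = 2/3×1² = 2/3
CG = +√(2/3) = +0.816497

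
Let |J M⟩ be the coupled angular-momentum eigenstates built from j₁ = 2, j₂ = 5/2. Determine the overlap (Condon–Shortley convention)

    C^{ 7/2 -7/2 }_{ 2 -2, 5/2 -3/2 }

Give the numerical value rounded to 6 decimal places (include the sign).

−√(4/9) ≈ -0.666667

triangle: 1!*3!*4!/9! = 144/362880
(j±m)!: 0!*4!*1!*4!*0!*7! = 2903040
prefactor² = (2J+1)*Δ*N² = 9216
  k=1: −1/(1!*0!*3!*0!*0!*4!) = -1/144
Σ = -1/144  ⇒  CG² = 9216*(-1/144)² = 4/9
CG = −√(4/9) = -0.666667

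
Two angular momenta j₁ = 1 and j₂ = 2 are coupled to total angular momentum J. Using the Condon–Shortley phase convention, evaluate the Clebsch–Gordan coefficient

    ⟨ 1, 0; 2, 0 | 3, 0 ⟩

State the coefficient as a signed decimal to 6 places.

+0.774597

√[7·0!2!4!/7! · 1!1!2!2!3!3!] = √(48/5)
  +(−1)^0/∏(0,0,1,2,1,2)! = 1/4  (running 1/4)
⟨..|..⟩ = √(48/5)·(1/4) = +0.774597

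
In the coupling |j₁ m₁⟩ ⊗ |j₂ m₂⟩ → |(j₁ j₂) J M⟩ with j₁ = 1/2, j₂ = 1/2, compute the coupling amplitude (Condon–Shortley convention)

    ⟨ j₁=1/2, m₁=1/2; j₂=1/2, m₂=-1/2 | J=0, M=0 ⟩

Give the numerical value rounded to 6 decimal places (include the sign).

√[1·1!0!0!/2! · 1!0!0!1!0!0!] = √(1/2)
  +(−1)^0/∏(0,1,0,0,0,0)! = 1  (running 1)
⟨..|..⟩ = √(1/2)·(1) = +0.707107

+√(1/2) = +0.707107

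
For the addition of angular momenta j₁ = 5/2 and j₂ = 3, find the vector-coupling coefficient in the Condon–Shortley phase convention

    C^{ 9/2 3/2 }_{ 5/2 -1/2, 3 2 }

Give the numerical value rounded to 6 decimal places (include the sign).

−√(169/462) ≈ -0.604815

j₁+j₂−J=1  J+j₁−j₂=4  J−j₁+j₂=5  j₁+j₂+J+1=11
(j₁±m₁, j₂±m₂, J±M) = (2,3,5,1,6,3)
P² = 345600/77
sum k=0..1:
  [0] +1/720 = 1/720
  [1] −1/96 = -1/96
S = -13/1440
C² = P²·S² = 169/462 ; C = -0.604815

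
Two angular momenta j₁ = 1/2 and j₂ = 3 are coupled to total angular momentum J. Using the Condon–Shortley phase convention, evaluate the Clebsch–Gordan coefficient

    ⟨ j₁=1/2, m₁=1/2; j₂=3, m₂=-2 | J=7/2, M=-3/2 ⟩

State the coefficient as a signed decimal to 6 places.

triangle: 0!·1!·6!/8! = 720/40320
(j±m)!: 1!·0!·1!·5!·2!·5! = 28800
prefactor² = (2J+1)·Δ·N² = 28800/7
  k=0: +1/(0!·0!·0!·1!·1!·5!) = 1/120
Σ = 1/120  ⇒  CG² = 28800/7·1/120² = 2/7
CG = +√(2/7) = +0.534522

+√(2/7) ≈ +0.534522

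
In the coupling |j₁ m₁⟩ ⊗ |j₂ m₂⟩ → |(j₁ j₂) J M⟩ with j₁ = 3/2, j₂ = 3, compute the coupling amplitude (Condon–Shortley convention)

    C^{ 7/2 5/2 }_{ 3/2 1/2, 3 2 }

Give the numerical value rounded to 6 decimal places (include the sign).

√[8·1!2!5!/9! · 2!1!5!1!6!1!] = √(6400/7)
  +(−1)^0/∏(0,1,1,5,1,0)! = 1/120  (running 1/120)
  +(−1)^1/∏(1,0,0,4,2,1)! = -1/48  (running -1/80)
⟨..|..⟩ = √(6400/7)·(-1/80) = -0.377964

−√(1/7) ≈ -0.377964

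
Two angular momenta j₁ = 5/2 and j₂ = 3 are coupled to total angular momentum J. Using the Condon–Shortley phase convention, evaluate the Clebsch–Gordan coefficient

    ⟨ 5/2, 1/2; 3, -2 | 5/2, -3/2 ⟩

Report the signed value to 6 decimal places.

−√(1/14) = -0.267261

√[6·3!2!3!/9! · 3!2!1!5!1!4!] = √(288/7)
  +(−1)^0/∏(0,3,2,1,0,2)! = 1/24  (running 1/24)
  +(−1)^1/∏(1,2,1,0,1,3)! = -1/12  (running -1/24)
⟨..|..⟩ = √(288/7)·(-1/24) = -0.267261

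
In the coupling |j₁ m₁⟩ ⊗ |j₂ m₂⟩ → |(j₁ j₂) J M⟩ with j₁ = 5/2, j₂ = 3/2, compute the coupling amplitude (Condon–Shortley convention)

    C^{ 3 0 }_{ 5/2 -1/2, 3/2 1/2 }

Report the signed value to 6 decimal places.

√[7·1!4!2!/8! · 2!3!2!1!3!3!] = √(36/5)
  +(−1)^0/∏(0,1,3,2,1,0)! = 1/12  (running 1/12)
  +(−1)^1/∏(1,0,2,1,2,1)! = -1/4  (running -1/6)
⟨..|..⟩ = √(36/5)·(-1/6) = -0.447214

-0.447214  (= −√(1/5))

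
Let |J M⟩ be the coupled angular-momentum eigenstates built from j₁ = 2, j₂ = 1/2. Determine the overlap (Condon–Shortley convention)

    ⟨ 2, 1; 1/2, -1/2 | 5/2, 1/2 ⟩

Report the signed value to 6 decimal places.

+√(2/5) ≈ +0.632456

√[6·0!4!1!/6! · 3!1!0!1!3!2!] = √(72/5)
  +(−1)^0/∏(0,0,1,0,3,1)! = 1/6  (running 1/6)
⟨..|..⟩ = √(72/5)·(1/6) = +0.632456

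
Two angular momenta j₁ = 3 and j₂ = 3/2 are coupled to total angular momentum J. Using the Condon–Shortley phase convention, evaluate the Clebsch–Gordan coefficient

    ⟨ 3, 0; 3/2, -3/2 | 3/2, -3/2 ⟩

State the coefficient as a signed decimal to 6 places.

+0.169031  (= +√(1/35))

triangle: 3!×3!×0!/7! = 36/5040
(j±m)!: 3!×3!×0!×3!×0!×3! = 1296
prefactor² = (2J+1)×Δ×N² = 1296/35
  k=0: +1/(0!×3!×3!×0!×0!×0!) = 1/36
Σ = 1/36  ⇒  CG² = 1296/35×1/36² = 1/35
CG = +√(1/35) = +0.169031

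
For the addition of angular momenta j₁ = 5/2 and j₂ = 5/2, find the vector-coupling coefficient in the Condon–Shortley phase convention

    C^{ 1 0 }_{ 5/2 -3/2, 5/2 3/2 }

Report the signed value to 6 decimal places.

√[3·4!1!1!/7! · 1!4!4!1!1!1!] = √(288/35)
  +(−1)^3/∏(3,1,1,1,0,0)! = -1/6  (running -1/6)
  +(−1)^4/∏(4,0,0,0,1,1)! = 1/24  (running -1/8)
⟨..|..⟩ = √(288/35)·(-1/8) = -0.358569

-0.358569  (= −√(9/70))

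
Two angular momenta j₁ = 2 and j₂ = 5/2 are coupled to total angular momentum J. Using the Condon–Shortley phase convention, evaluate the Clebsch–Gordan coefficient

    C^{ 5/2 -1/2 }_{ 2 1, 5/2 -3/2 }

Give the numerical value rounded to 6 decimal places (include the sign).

+0.414039  (= +√(6/35))

j₁+j₂−J=2  J+j₁−j₂=2  J−j₁+j₂=3  j₁+j₂+J+1=8
(j₁±m₁, j₂±m₂, J±M) = (3,1,1,4,2,3)
P² = 216/35
sum k=0..1:
  [0] +1/4 = 1/4
  [1] −1/12 = -1/12
S = 1/6
C² = P²·S² = 6/35 ; C = +0.414039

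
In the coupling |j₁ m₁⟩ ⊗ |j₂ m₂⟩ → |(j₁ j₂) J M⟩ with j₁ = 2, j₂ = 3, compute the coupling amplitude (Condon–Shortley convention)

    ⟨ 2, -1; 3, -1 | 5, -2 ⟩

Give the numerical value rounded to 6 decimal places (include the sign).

j₁+j₂−J=0  J+j₁−j₂=4  J−j₁+j₂=6  j₁+j₂+J+1=11
(j₁±m₁, j₂±m₂, J±M) = (1,3,2,4,3,7)
P² = 41472
sum k=0..0:
  [0] +1/288 = 1/288
S = 1/288
C² = P²·S² = 1/2 ; C = +0.707107

+√(1/2) = +0.707107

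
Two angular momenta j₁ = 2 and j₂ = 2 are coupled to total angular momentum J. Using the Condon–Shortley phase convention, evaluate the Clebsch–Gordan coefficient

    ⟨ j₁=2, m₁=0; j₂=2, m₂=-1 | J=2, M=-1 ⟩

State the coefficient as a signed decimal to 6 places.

j₁+j₂−J=2  J+j₁−j₂=2  J−j₁+j₂=2  j₁+j₂+J+1=7
(j₁±m₁, j₂±m₂, J±M) = (2,2,1,3,1,3)
P² = 8/7
sum k=0..1:
  [0] +1/4 = 1/4
  [1] −1/2 = -1/2
S = -1/4
C² = P²·S² = 1/14 ; C = -0.267261

−√(1/14) = -0.267261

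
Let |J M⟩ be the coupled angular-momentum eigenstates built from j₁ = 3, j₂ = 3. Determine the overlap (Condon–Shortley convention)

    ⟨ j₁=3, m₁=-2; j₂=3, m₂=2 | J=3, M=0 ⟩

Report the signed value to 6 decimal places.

j₁+j₂−J=3  J+j₁−j₂=3  J−j₁+j₂=3  j₁+j₂+J+1=10
(j₁±m₁, j₂±m₂, J±M) = (1,5,5,1,3,3)
P² = 216
sum k=2..3:
  [2] +1/72 = 1/72
  [3] −1/24 = -1/24
S = -1/36
C² = P²·S² = 1/6 ; C = -0.408248

-0.408248  (= −√(1/6))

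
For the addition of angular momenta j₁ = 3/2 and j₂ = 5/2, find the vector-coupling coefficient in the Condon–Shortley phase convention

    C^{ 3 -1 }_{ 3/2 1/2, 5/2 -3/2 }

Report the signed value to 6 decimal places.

+√(49/120) ≈ +0.639010

j₁+j₂−J=1  J+j₁−j₂=2  J−j₁+j₂=4  j₁+j₂+J+1=8
(j₁±m₁, j₂±m₂, J±M) = (2,1,1,4,2,4)
P² = 96/5
sum k=0..1:
  [0] +1/6 = 1/6
  [1] −1/48 = -1/48
S = 7/48
C² = P²·S² = 49/120 ; C = +0.639010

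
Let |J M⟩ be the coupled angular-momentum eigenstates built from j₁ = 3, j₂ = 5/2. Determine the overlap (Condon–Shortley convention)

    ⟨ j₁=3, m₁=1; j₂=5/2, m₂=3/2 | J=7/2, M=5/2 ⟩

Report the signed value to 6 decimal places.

−√(10/63) ≈ -0.398410

triangle: 2!×4!×3!/10! = 288/3628800
(j±m)!: 4!×2!×4!×1!×6!×1! = 829440
prefactor² = (2J+1)×Δ×N² = 18432/35
  k=1: −1/(1!×1!×1!×3!×3!×0!) = -1/36
  k=2: +1/(2!×0!×0!×2!×4!×1!) = 1/96
Σ = -5/288  ⇒  CG² = 18432/35×(-5/288)² = 10/63
CG = −√(10/63) = -0.398410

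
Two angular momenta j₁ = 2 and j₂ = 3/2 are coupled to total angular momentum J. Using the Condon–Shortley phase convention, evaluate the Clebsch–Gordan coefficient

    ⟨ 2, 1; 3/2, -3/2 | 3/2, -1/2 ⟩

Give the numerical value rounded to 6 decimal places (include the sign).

+0.632456  (= +√(2/5))

j₁+j₂−J=2  J+j₁−j₂=2  J−j₁+j₂=1  j₁+j₂+J+1=6
(j₁±m₁, j₂±m₂, J±M) = (3,1,0,3,1,2)
P² = 8/5
sum k=0..0:
  [0] +1/2 = 1/2
S = 1/2
C² = P²·S² = 2/5 ; C = +0.632456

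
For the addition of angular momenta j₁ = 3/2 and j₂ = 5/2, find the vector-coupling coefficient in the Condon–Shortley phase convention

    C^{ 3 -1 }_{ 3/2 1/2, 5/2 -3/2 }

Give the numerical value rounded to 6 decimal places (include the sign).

√[7·1!2!4!/8! · 2!1!1!4!2!4!] = √(96/5)
  +(−1)^0/∏(0,1,1,1,1,3)! = 1/6  (running 1/6)
  +(−1)^1/∏(1,0,0,0,2,4)! = -1/48  (running 7/48)
⟨..|..⟩ = √(96/5)·(7/48) = +0.639010

+0.639010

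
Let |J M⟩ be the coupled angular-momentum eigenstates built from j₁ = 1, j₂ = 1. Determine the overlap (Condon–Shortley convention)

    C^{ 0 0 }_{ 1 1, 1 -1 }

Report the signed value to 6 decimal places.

j₁+j₂−J=2  J+j₁−j₂=0  J−j₁+j₂=0  j₁+j₂+J+1=3
(j₁±m₁, j₂±m₂, J±M) = (2,0,0,2,0,0)
P² = 4/3
sum k=0..0:
  [0] +1/2 = 1/2
S = 1/2
C² = P²·S² = 1/3 ; C = +0.577350

+√(1/3) = +0.577350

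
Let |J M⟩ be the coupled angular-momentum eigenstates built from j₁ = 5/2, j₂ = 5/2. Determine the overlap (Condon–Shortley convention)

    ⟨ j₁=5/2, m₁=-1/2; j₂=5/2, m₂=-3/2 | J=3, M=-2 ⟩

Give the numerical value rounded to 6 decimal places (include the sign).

j₁+j₂−J=2  J+j₁−j₂=3  J−j₁+j₂=3  j₁+j₂+J+1=9
(j₁±m₁, j₂±m₂, J±M) = (2,3,1,4,1,5)
P² = 48
sum k=0..1:
  [0] +1/24 = 1/24
  [1] −1/12 = -1/12
S = -1/24
C² = P²·S² = 1/12 ; C = -0.288675

-0.288675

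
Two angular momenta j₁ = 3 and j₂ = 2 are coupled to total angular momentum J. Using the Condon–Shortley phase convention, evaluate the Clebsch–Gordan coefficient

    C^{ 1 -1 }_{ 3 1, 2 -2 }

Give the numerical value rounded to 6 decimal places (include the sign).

triangle: 4!*2!*0!/7! = 48/5040
(j±m)!: 4!*2!*0!*4!*0!*2! = 2304
prefactor² = (2J+1)*Δ*N² = 2304/35
  k=0: +1/(0!*4!*2!*0!*0!*0!) = 1/48
Σ = 1/48  ⇒  CG² = 2304/35*1/48² = 1/35
CG = +√(1/35) = +0.169031

+0.169031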